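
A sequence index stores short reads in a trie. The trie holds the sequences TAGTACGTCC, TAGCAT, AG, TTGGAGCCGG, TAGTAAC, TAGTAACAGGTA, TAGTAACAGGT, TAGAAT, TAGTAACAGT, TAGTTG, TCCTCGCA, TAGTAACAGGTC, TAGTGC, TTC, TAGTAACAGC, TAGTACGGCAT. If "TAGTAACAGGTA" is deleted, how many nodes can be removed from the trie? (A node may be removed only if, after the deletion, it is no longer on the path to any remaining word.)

1

Walk "TAGTAACAGGTA" from the leaf back toward the root, removing each node that no remaining word uses.
The suffix "A" (1 node) is used only by "TAGTAACAGGTA"; the node for "TAGTAACAGGT" still has the child "C", so pruning stops there.
Nodes removed: 1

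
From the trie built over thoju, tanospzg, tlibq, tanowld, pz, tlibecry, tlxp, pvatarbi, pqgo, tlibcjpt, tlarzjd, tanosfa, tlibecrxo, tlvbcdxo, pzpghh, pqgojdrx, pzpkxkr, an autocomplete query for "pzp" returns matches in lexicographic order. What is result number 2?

Words with prefix "pzp", in lexicographic order: "pzpghh", "pzpkxkr"
Position 2: pzpkxkr

pzpkxkr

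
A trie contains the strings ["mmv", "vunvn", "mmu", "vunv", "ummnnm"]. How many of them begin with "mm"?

Walk to "mm"; the words in its subtree are exactly those with that prefix.
Matches: "mmu", "mmv"
Count: 2

2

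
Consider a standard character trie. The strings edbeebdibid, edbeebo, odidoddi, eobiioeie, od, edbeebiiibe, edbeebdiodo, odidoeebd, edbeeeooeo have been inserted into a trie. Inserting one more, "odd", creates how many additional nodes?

1

"od" is already a path in the trie; the remaining "d" must be added.
So 3 − 2 = 1 new nodes.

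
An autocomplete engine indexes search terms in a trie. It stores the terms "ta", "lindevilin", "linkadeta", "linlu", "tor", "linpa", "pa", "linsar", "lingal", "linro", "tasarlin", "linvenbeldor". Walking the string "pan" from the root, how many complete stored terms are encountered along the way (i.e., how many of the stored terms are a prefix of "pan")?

Traverse "pan" character by character; count nodes along the way that are marked as word ends.
Prefixes of the query that are stored words: "pa"
Count: 1

1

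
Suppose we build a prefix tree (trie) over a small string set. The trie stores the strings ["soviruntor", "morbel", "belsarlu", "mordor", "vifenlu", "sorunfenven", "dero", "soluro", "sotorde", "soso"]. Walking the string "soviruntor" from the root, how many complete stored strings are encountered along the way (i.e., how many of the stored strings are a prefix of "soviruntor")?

1

Check each prefix of "soviruntor" against the stored set — each match is an end-marker on the path.
Prefixes of the query that are stored words: "soviruntor"
Count: 1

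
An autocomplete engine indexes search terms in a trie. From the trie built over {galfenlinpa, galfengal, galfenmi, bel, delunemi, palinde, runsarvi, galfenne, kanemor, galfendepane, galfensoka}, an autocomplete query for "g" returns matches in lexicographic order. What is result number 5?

Words with prefix "g", in lexicographic order: "galfendepane", "galfengal", "galfenlinpa", "galfenmi", "galfenne", "galfensoka"
The 5th is galfenne.

galfenne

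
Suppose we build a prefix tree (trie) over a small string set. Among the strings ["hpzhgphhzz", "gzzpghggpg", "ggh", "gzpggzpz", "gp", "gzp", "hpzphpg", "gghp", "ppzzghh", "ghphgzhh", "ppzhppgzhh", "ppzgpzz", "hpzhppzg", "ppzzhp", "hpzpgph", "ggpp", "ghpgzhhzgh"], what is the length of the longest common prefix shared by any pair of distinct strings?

4

Equivalently: take the maximum, over all pairs, of their longest common prefix length.
"hpzhgphhzz" and "hpzhppzg" agree on "hpzh" (4 characters) before diverging; nothing deeper is shared.
Longest shared-prefix length: 4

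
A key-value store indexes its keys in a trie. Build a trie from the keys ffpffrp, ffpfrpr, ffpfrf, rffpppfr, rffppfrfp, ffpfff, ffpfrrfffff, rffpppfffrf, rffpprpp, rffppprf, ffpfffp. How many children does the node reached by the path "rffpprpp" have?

0

Walk "rffpprpp" from the root, arriving at one node.
No stored string extends past "rffpprpp".
That node has 0 child edges.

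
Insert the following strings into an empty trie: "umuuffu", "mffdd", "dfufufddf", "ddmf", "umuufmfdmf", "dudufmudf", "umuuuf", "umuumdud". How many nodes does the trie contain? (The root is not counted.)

For each word, the new-node count is its length minus the longest prefix already in the trie:
  "umuuffu" → 7 new (u, m, u, u, f, f, u)
  "mffdd" → 5 new (m, f, f, d, d)
  "dfufufddf" → 9 new (d, f, u, f, u, f, d, d, f)
  "ddmf" → prefix "d" already present; 3 new (d, m, f)
  "umuufmfdmf" → prefix "umuuf" already present; 5 new (m, f, d, m, f)
  "dudufmudf" → prefix "d" already present; 8 new (u, d, u, f, m, u, d, f)
  "umuuuf" → prefix "umuu" already present; 2 new (u, f)
  "umuumdud" → prefix "umuu" already present; 4 new (m, d, u, d)
Total nodes = 7 + 5 + 9 + 3 + 5 + 8 + 2 + 4 = 43

43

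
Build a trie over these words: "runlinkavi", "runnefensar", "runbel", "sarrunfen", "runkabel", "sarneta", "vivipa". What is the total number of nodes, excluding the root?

Trace insertions, counting only characters that open a new branch:
  "runlinkavi" → 10 new (r, u, n, l, i, n, k, a, v, i)
  "runnefensar" → prefix "run" already present; 8 new (n, e, f, e, n, s, a, r)
  "runbel" → prefix "run" already present; 3 new (b, e, l)
  "sarrunfen" → 9 new (s, a, r, r, u, n, f, e, n)
  "runkabel" → prefix "run" already present; 5 new (k, a, b, e, l)
  "sarneta" → prefix "sar" already present; 4 new (n, e, t, a)
  "vivipa" → 6 new (v, i, v, i, p, a)
Total nodes = 10 + 8 + 3 + 9 + 5 + 4 + 6 = 45

45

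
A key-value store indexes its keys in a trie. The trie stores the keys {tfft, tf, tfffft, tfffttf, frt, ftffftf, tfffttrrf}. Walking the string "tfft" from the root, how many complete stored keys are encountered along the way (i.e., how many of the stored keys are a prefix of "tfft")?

Traverse "tfft" character by character; count nodes along the way that are marked as word ends.
Prefixes of the query that are stored words: "tf", "tfft"
Count: 2

2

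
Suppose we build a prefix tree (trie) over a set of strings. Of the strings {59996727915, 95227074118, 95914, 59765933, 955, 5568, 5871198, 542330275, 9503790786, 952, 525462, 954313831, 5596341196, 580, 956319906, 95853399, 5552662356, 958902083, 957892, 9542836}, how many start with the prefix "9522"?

1

Traverse to the node for "9522", then collect every word in that subtree.
Words under "9522": 95227074118
Count: 1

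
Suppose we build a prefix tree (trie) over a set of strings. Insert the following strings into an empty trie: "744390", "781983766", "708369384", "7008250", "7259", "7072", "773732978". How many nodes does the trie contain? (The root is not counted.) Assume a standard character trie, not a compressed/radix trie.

Trace insertions, counting only characters that open a new branch:
  "744390" → 6 new (7, 4, 4, 3, 9, 0)
  "781983766" → prefix "7" already present; 8 new (8, 1, 9, 8, 3, 7, 6, 6)
  "708369384" → prefix "7" already present; 8 new (0, 8, 3, 6, 9, 3, 8, 4)
  "7008250" → prefix "70" already present; 5 new (0, 8, 2, 5, 0)
  "7259" → prefix "7" already present; 3 new (2, 5, 9)
  "7072" → prefix "70" already present; 2 new (7, 2)
  "773732978" → prefix "7" already present; 8 new (7, 3, 7, 3, 2, 9, 7, 8)
Total nodes = 6 + 8 + 8 + 5 + 3 + 2 + 8 = 40

40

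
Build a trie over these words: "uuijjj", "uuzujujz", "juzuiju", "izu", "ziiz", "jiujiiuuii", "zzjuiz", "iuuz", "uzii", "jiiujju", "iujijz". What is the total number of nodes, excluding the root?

55

Trace insertions, counting only characters that open a new branch:
  "uuijjj" → 6 new (u, u, i, j, j, j)
  "uuzujujz" → prefix "uu" already present; 6 new (z, u, j, u, j, z)
  "juzuiju" → 7 new (j, u, z, u, i, j, u)
  "izu" → 3 new (i, z, u)
  "ziiz" → 4 new (z, i, i, z)
  "jiujiiuuii" → prefix "j" already present; 9 new (i, u, j, i, i, u, u, i, i)
  "zzjuiz" → prefix "z" already present; 5 new (z, j, u, i, z)
  "iuuz" → prefix "i" already present; 3 new (u, u, z)
  "uzii" → prefix "u" already present; 3 new (z, i, i)
  "jiiujju" → prefix "ji" already present; 5 new (i, u, j, j, u)
  "iujijz" → prefix "iu" already present; 4 new (j, i, j, z)
Total nodes = 6 + 6 + 7 + 3 + 4 + 9 + 5 + 3 + 3 + 5 + 4 = 55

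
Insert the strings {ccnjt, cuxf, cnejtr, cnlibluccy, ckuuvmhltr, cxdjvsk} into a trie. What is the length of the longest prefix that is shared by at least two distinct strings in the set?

2

The deepest shared node is where two words last agree before diverging.
e.g. "cnejtr" and "cnlibluccy" share the prefix "cn" of length 2; no pair shares a longer one.
Longest shared-prefix length: 2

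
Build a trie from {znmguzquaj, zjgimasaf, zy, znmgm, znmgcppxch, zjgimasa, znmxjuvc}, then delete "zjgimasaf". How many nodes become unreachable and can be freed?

1

After clearing the end-marker at "zjgimasaf", prune upward until reaching a node still needed by another word.
The suffix "f" (1 node) is used only by "zjgimasaf"; "zjgimasa" is itself a stored word, so pruning stops there.
Nodes removed: 1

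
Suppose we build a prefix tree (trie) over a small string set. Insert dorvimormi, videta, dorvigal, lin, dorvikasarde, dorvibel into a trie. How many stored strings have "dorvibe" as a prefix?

Filter for entries beginning with "dorvibe":
Words under "dorvibe": dorvibel
Count: 1

1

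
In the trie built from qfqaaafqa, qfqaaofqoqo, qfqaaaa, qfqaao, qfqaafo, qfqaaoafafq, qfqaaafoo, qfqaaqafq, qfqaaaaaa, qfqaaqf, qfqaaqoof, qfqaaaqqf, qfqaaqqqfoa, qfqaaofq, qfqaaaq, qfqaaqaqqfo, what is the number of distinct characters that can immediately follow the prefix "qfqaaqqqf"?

1

Follow the path "qfqaaqqqf" to its node, then look at its outgoing edges.
Characters that immediately follow "qfqaaqqqf" among the stored strings: {o}.
That node has 1 child edge.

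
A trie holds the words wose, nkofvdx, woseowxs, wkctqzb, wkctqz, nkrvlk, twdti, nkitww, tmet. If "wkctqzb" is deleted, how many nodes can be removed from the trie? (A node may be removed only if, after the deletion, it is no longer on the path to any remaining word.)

Walk "wkctqzb" from the leaf back toward the root, removing each node that no remaining word uses.
The suffix "b" (1 node) is used only by "wkctqzb"; "wkctqz" is itself a stored word, so pruning stops there.
Nodes removed: 1

1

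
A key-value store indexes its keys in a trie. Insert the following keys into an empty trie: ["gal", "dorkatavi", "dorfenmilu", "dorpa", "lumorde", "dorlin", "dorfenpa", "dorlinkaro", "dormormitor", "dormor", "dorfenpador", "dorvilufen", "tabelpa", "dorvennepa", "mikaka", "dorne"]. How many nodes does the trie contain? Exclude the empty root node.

Count nodes per top-level branch (shared prefixes stored once):
  'd'-branch (dorfenmilu, dorfenpa, dorfenpador, dorkatavi, dorlin, dorlinkaro, dormor, dormormitor, dorne, dorpa, dorvennepa, dorvilufen): 53 nodes
  'g'-branch (gal): 3 nodes
  'l'-branch (lumorde): 7 nodes
  'm'-branch (mikaka): 6 nodes
  't'-branch (tabelpa): 7 nodes
Sum: 76

76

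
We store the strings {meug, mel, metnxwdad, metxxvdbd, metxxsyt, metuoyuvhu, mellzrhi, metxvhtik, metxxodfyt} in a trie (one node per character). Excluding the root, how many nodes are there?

43

Insert word by word; a character creates a node only if that edge doesn't already exist:
  "meug" → 4 new (m, e, u, g)
  "mel" → prefix "me" already present; 1 new (l)
  "metnxwdad" → prefix "me" already present; 7 new (t, n, x, w, d, a, d)
  "metxxvdbd" → prefix "met" already present; 6 new (x, x, v, d, b, d)
  "metxxsyt" → prefix "metxx" already present; 3 new (s, y, t)
  "metuoyuvhu" → prefix "met" already present; 7 new (u, o, y, u, v, h, u)
  "mellzrhi" → prefix "mel" already present; 5 new (l, z, r, h, i)
  "metxvhtik" → prefix "metx" already present; 5 new (v, h, t, i, k)
  "metxxodfyt" → prefix "metxx" already present; 5 new (o, d, f, y, t)
Total nodes = 4 + 1 + 7 + 6 + 3 + 7 + 5 + 5 + 5 = 43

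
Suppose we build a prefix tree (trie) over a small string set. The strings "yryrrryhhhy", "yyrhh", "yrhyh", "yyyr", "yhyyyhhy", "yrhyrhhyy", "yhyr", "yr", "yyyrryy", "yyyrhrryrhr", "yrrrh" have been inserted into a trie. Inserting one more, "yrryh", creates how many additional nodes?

2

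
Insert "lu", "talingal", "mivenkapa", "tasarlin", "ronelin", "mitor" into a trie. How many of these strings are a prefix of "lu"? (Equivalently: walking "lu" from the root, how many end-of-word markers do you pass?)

1

Check each prefix of "lu" against the stored set — each match is an end-marker on the path.
Prefixes of the query that are stored words: "lu"
Count: 1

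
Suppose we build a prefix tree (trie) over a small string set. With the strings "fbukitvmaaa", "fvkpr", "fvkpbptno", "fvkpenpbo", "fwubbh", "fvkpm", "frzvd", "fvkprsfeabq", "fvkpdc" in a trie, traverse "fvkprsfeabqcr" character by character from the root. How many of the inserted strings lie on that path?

2

Check each prefix of "fvkprsfeabqcr" against the stored set — each match is an end-marker on the path.
Prefixes of the query that are stored words: "fvkpr", "fvkprsfeabq"
Count: 2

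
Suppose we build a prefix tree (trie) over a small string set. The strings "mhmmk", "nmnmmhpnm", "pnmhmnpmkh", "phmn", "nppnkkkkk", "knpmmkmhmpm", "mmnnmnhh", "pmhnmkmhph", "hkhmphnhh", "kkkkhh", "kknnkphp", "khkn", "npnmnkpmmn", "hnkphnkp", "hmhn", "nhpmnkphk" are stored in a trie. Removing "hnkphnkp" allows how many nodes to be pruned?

7

A node on "hnkphnkp"'s path can go only if nothing else ends at it or branches off below it.
The suffix "nkphnkp" (7 nodes) is used only by "hnkphnkp"; the node for "h" still has the child "k", so pruning stops there.
Nodes removed: 7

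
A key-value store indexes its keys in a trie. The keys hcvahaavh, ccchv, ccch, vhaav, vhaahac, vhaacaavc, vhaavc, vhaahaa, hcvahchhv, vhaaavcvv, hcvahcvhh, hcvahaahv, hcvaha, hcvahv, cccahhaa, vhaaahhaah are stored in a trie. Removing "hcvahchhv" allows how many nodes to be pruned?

3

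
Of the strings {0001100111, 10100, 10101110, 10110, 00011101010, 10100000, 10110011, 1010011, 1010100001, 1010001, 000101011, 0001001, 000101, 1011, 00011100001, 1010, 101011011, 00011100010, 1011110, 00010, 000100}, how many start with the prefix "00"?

Filter for entries beginning with "00":
Matches: "00010", "000100", "0001001", "000101", "000101011", "0001100111", "00011100001", "00011100010", "00011101010"
Count: 9

9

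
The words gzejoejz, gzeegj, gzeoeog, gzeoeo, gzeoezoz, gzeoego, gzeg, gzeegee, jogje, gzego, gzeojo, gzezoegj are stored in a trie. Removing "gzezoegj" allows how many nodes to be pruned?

5

A node on "gzezoegj"'s path can go only if nothing else ends at it or branches off below it.
The suffix "zoegj" (5 nodes) is used only by "gzezoegj"; the node for "gze" still has the child "j", so pruning stops there.
Nodes removed: 5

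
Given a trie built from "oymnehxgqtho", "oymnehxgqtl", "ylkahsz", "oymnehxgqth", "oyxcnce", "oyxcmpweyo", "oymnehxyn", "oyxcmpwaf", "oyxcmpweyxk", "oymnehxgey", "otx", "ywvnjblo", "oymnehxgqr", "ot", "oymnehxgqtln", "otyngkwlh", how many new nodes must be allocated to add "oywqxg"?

The longest prefix of "oywqxg" already in the trie is "oy" (length 2).
So 6 − 2 = 4 new nodes.

4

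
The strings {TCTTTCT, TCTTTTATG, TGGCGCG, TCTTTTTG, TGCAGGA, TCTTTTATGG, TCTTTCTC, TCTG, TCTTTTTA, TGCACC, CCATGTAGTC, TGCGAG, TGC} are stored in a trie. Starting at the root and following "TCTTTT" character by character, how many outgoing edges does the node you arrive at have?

2

The children of the "TCTTTT" node are the distinct next characters among strings starting with "TCTTTT".
Characters that immediately follow "TCTTTT" among the stored strings: {A, T}.
That node has 2 child edges.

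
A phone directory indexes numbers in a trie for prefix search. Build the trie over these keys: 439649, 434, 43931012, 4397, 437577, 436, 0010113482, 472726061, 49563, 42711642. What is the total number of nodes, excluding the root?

47

For each word, the new-node count is its length minus the longest prefix already in the trie:
  "439649" → 6 new (4, 3, 9, 6, 4, 9)
  "434" → prefix "43" already present; 1 new (4)
  "43931012" → prefix "439" already present; 5 new (3, 1, 0, 1, 2)
  "4397" → prefix "439" already present; 1 new (7)
  "437577" → prefix "43" already present; 4 new (7, 5, 7, 7)
  "436" → prefix "43" already present; 1 new (6)
  "0010113482" → 10 new (0, 0, 1, 0, 1, 1, 3, 4, 8, 2)
  "472726061" → prefix "4" already present; 8 new (7, 2, 7, 2, 6, 0, 6, 1)
  "49563" → prefix "4" already present; 4 new (9, 5, 6, 3)
  "42711642" → prefix "4" already present; 7 new (2, 7, 1, 1, 6, 4, 2)
Total nodes = 6 + 1 + 5 + 1 + 4 + 1 + 10 + 8 + 4 + 7 = 47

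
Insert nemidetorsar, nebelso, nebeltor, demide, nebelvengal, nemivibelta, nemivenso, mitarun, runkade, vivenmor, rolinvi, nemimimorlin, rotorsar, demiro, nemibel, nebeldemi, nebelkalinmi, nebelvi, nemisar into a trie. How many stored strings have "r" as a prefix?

Traverse to the node for "r", then collect every word in that subtree.
Words under "r": rolinvi, rotorsar, runkade
Count: 3

3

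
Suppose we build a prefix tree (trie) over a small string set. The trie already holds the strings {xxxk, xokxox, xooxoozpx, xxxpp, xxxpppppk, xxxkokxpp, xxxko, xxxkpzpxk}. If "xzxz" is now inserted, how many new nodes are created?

"x" is already a path in the trie; the remaining "zxz" must be added.
New nodes needed: |"xzxz"| − 1 = 4 − 1 = 3.

3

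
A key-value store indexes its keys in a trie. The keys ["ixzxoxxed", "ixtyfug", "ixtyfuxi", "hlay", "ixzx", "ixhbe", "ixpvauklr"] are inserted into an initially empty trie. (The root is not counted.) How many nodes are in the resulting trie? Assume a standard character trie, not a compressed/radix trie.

Trace insertions, counting only characters that open a new branch:
  "ixzxoxxed" → 9 new (i, x, z, x, o, x, x, e, d)
  "ixtyfug" → prefix "ix" already present; 5 new (t, y, f, u, g)
  "ixtyfuxi" → prefix "ixtyfu" already present; 2 new (x, i)
  "hlay" → 4 new (h, l, a, y)
  "ixzx" → prefix "ixzx" already present; 0 new (none)
  "ixhbe" → prefix "ix" already present; 3 new (h, b, e)
  "ixpvauklr" → prefix "ix" already present; 7 new (p, v, a, u, k, l, r)
Total nodes = 9 + 5 + 2 + 4 + 0 + 3 + 7 = 30

30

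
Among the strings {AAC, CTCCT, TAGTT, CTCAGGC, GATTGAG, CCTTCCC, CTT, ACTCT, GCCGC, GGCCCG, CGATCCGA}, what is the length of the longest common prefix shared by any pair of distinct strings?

3

The deepest shared node is where two words last agree before diverging.
"CTCAGGC" and "CTCCT" agree on "CTC" (3 characters) before diverging; nothing deeper is shared.
Longest shared-prefix length: 3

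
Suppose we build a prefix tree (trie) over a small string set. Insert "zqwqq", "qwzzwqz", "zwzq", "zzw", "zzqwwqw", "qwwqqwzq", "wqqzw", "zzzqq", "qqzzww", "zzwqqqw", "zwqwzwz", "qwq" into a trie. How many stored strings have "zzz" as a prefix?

Filter for entries beginning with "zzz":
Matches: "zzzqq"
Count: 1

1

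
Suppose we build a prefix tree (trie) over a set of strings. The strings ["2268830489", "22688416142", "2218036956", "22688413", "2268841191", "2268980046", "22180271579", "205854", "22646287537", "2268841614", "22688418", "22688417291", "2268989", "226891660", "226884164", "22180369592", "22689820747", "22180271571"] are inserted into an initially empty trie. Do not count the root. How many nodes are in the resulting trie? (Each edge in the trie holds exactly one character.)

Count nodes per top-level branch (shared prefixes stored once):
  '2'-branch (205854, 22180271571, 22180271579, 2218036956, 22180369592, 22646287537, 2268830489, 2268841191, 22688413, 2268841614, 22688416142, 226884164, 22688417291, 22688418, 226891660, 2268980046, 22689820747, 2268989): 72 nodes
Sum: 72

72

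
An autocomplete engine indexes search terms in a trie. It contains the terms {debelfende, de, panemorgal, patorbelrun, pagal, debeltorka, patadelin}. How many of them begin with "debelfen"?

1

Filter for entries beginning with "debelfen":
Matches: "debelfende"
Count: 1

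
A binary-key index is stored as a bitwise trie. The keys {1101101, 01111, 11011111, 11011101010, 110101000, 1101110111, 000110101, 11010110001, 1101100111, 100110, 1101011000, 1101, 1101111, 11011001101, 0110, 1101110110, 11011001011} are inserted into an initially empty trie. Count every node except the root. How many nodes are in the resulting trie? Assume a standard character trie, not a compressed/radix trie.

56

Insert word by word; a character creates a node only if that edge doesn't already exist:
  "1101101" → 7 new (1, 1, 0, 1, 1, 0, 1)
  "01111" → 5 new (0, 1, 1, 1, 1)
  "11011111" → prefix "11011" already present; 3 new (1, 1, 1)
  "11011101010" → prefix "110111" already present; 5 new (0, 1, 0, 1, 0)
  "110101000" → prefix "1101" already present; 5 new (0, 1, 0, 0, 0)
  "1101110111" → prefix "11011101" already present; 2 new (1, 1)
  "000110101" → prefix "0" already present; 8 new (0, 0, 1, 1, 0, 1, 0, 1)
  "11010110001" → prefix "110101" already present; 5 new (1, 0, 0, 0, 1)
  "1101100111" → prefix "110110" already present; 4 new (0, 1, 1, 1)
  "100110" → prefix "1" already present; 5 new (0, 0, 1, 1, 0)
  "1101011000" → prefix "1101011000" already present; 0 new (none)
  "1101" → prefix "1101" already present; 0 new (none)
  "1101111" → prefix "1101111" already present; 0 new (none)
  "11011001101" → prefix "110110011" already present; 2 new (0, 1)
  "0110" → prefix "011" already present; 1 new (0)
  "1101110110" → prefix "110111011" already present; 1 new (0)
  "11011001011" → prefix "11011001" already present; 3 new (0, 1, 1)
Total nodes = 7 + 5 + 3 + 5 + 5 + 2 + 8 + 5 + 4 + 5 + 0 + 0 + 0 + 2 + 1 + 1 + 3 = 56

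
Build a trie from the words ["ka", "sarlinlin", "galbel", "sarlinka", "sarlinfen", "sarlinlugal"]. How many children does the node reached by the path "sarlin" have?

Walk "sarlin" from the root, arriving at one node.
Characters that immediately follow "sarlin" among the stored strings: {f, k, l}.
That node has 3 child edges.

3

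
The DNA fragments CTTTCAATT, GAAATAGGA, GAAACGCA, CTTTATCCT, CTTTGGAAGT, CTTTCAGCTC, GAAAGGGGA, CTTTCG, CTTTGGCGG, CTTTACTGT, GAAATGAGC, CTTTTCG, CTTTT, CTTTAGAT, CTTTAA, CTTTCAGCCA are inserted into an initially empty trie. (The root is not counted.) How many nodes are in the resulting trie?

Insert word by word; a character creates a node only if that edge doesn't already exist:
  "CTTTCAATT" → 9 new (C, T, T, T, C, A, A, T, T)
  "GAAATAGGA" → 9 new (G, A, A, A, T, A, G, G, A)
  "GAAACGCA" → prefix "GAAA" already present; 4 new (C, G, C, A)
  "CTTTATCCT" → prefix "CTTT" already present; 5 new (A, T, C, C, T)
  "CTTTGGAAGT" → prefix "CTTT" already present; 6 new (G, G, A, A, G, T)
  "CTTTCAGCTC" → prefix "CTTTCA" already present; 4 new (G, C, T, C)
  "GAAAGGGGA" → prefix "GAAA" already present; 5 new (G, G, G, G, A)
  "CTTTCG" → prefix "CTTTC" already present; 1 new (G)
  "CTTTGGCGG" → prefix "CTTTGG" already present; 3 new (C, G, G)
  "CTTTACTGT" → prefix "CTTTA" already present; 4 new (C, T, G, T)
  "GAAATGAGC" → prefix "GAAAT" already present; 4 new (G, A, G, C)
  "CTTTTCG" → prefix "CTTT" already present; 3 new (T, C, G)
  "CTTTT" → prefix "CTTTT" already present; 0 new (none)
  "CTTTAGAT" → prefix "CTTTA" already present; 3 new (G, A, T)
  "CTTTAA" → prefix "CTTTA" already present; 1 new (A)
  "CTTTCAGCCA" → prefix "CTTTCAGC" already present; 2 new (C, A)
Total nodes = 9 + 9 + 4 + 5 + 6 + 4 + 5 + 1 + 3 + 4 + 4 + 3 + 0 + 3 + 1 + 2 = 63

63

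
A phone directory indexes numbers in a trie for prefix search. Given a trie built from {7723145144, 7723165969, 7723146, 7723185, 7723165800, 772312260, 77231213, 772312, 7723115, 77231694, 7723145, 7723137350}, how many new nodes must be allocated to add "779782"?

Walking "779782" from the root, the first 2 characters ("77") follow existing edges; "9" is the first miss.
So 6 − 2 = 4 new nodes.

4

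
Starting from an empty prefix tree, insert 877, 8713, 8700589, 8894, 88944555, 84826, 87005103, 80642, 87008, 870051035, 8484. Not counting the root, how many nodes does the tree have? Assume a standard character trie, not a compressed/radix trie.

Trie structure (* marks end of a word):
(root)
└─ 8
   ├─ 0
   │  └─ 6
   │     └─ 4
   │        └─ 2 *
   ├─ 4
   │  └─ 8
   │     ├─ 2
   │     │  └─ 6 *
   │     └─ 4 *
   ├─ 7
   │  ├─ 0
   │  │  └─ 0
   │  │     ├─ 5
   │  │     │  ├─ 1
   │  │     │  │  └─ 0
   │  │     │  │     └─ 3 *
   │  │     │  │        └─ 5 *
   │  │     │  └─ 8
   │  │     │     └─ 9 *
   │  │     └─ 8 *
   │  ├─ 1
   │  │  └─ 3 *
   │  └─ 7 *
   └─ 8
      └─ 9
         └─ 4 *
            └─ 4
               └─ 5
                  └─ 5
                     └─ 5 *
Counting every labelled node above: 31.

31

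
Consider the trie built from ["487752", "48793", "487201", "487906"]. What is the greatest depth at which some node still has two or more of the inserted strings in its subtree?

4

Look for the deepest trie node that still has at least two words in its subtree.
e.g. "487906" and "48793" share the prefix "4879" of length 4; no pair shares a longer one.
Longest shared-prefix length: 4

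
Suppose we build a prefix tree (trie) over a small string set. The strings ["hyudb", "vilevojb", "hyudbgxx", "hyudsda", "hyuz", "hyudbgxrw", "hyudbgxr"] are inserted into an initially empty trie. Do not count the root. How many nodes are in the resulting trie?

Trace insertions, counting only characters that open a new branch:
  "hyudb" → 5 new (h, y, u, d, b)
  "vilevojb" → 8 new (v, i, l, e, v, o, j, b)
  "hyudbgxx" → prefix "hyudb" already present; 3 new (g, x, x)
  "hyudsda" → prefix "hyud" already present; 3 new (s, d, a)
  "hyuz" → prefix "hyu" already present; 1 new (z)
  "hyudbgxrw" → prefix "hyudbgx" already present; 2 new (r, w)
  "hyudbgxr" → prefix "hyudbgxr" already present; 0 new (none)
Total nodes = 5 + 8 + 3 + 3 + 1 + 2 + 0 = 22

22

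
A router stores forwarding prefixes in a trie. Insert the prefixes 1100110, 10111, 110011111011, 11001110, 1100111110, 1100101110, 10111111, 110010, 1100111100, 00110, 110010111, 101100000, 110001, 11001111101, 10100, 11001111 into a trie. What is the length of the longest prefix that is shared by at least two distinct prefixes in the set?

11

Look for the deepest trie node that still has at least two words in its subtree.
e.g. "11001111101" and "110011111011" share the prefix "11001111101" of length 11; no pair shares a longer one.
Longest shared-prefix length: 11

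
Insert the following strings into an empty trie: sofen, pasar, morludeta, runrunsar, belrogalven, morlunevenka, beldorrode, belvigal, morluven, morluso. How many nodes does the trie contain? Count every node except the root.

63

Insert word by word; a character creates a node only if that edge doesn't already exist:
  "sofen" → 5 new (s, o, f, e, n)
  "pasar" → 5 new (p, a, s, a, r)
  "morludeta" → 9 new (m, o, r, l, u, d, e, t, a)
  "runrunsar" → 9 new (r, u, n, r, u, n, s, a, r)
  "belrogalven" → 11 new (b, e, l, r, o, g, a, l, v, e, n)
  "morlunevenka" → prefix "morlu" already present; 7 new (n, e, v, e, n, k, a)
  "beldorrode" → prefix "bel" already present; 7 new (d, o, r, r, o, d, e)
  "belvigal" → prefix "bel" already present; 5 new (v, i, g, a, l)
  "morluven" → prefix "morlu" already present; 3 new (v, e, n)
  "morluso" → prefix "morlu" already present; 2 new (s, o)
Total nodes = 5 + 5 + 9 + 9 + 11 + 7 + 7 + 5 + 3 + 2 = 63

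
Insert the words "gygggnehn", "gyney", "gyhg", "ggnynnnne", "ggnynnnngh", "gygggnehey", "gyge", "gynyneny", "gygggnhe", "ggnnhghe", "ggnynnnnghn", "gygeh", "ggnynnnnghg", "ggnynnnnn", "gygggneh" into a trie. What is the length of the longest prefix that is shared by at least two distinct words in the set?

Look for the deepest trie node that still has at least two words in its subtree.
"ggnynnnngh" and "ggnynnnnghg" agree on "ggnynnnngh" (10 characters) before diverging; nothing deeper is shared.
Longest shared-prefix length: 10

10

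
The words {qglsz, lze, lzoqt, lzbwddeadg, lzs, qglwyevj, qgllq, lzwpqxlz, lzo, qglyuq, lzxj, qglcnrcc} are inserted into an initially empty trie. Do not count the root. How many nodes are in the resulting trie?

43

For each word, the new-node count is its length minus the longest prefix already in the trie:
  "qglsz" → 5 new (q, g, l, s, z)
  "lze" → 3 new (l, z, e)
  "lzoqt" → prefix "lz" already present; 3 new (o, q, t)
  "lzbwddeadg" → prefix "lz" already present; 8 new (b, w, d, d, e, a, d, g)
  "lzs" → prefix "lz" already present; 1 new (s)
  "qglwyevj" → prefix "qgl" already present; 5 new (w, y, e, v, j)
  "qgllq" → prefix "qgl" already present; 2 new (l, q)
  "lzwpqxlz" → prefix "lz" already present; 6 new (w, p, q, x, l, z)
  "lzo" → prefix "lzo" already present; 0 new (none)
  "qglyuq" → prefix "qgl" already present; 3 new (y, u, q)
  "lzxj" → prefix "lz" already present; 2 new (x, j)
  "qglcnrcc" → prefix "qgl" already present; 5 new (c, n, r, c, c)
Total nodes = 5 + 3 + 3 + 8 + 1 + 5 + 2 + 6 + 0 + 3 + 2 + 5 = 43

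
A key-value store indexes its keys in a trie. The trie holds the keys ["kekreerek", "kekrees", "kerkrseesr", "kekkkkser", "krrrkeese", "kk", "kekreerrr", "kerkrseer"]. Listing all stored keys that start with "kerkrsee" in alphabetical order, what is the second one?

DFS of the "kerkrsee" subtree visits, in order: "kerkrseer", "kerkrseesr"
Position 2: kerkrseesr

kerkrseesr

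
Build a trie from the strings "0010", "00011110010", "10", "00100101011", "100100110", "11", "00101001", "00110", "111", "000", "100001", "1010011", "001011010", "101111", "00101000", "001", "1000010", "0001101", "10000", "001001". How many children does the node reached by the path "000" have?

1

Follow the path "000" to its node, then look at its outgoing edges.
Characters that immediately follow "000" among the stored strings: {1}.
That node has 1 child edge.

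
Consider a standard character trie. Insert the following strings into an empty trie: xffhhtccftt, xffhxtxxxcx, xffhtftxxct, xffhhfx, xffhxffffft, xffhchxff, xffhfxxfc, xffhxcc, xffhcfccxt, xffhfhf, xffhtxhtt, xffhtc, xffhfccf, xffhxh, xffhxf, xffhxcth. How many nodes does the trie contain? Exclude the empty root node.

63

Trace insertions, counting only characters that open a new branch:
  "xffhhtccftt" → 11 new (x, f, f, h, h, t, c, c, f, t, t)
  "xffhxtxxxcx" → prefix "xffh" already present; 7 new (x, t, x, x, x, c, x)
  "xffhtftxxct" → prefix "xffh" already present; 7 new (t, f, t, x, x, c, t)
  "xffhhfx" → prefix "xffhh" already present; 2 new (f, x)
  "xffhxffffft" → prefix "xffhx" already present; 6 new (f, f, f, f, f, t)
  "xffhchxff" → prefix "xffh" already present; 5 new (c, h, x, f, f)
  "xffhfxxfc" → prefix "xffh" already present; 5 new (f, x, x, f, c)
  "xffhxcc" → prefix "xffhx" already present; 2 new (c, c)
  "xffhcfccxt" → prefix "xffhc" already present; 5 new (f, c, c, x, t)
  "xffhfhf" → prefix "xffhf" already present; 2 new (h, f)
  "xffhtxhtt" → prefix "xffht" already present; 4 new (x, h, t, t)
  "xffhtc" → prefix "xffht" already present; 1 new (c)
  "xffhfccf" → prefix "xffhf" already present; 3 new (c, c, f)
  "xffhxh" → prefix "xffhx" already present; 1 new (h)
  "xffhxf" → prefix "xffhxf" already present; 0 new (none)
  "xffhxcth" → prefix "xffhxc" already present; 2 new (t, h)
Total nodes = 11 + 7 + 7 + 2 + 6 + 5 + 5 + 2 + 5 + 2 + 4 + 1 + 3 + 1 + 0 + 2 = 63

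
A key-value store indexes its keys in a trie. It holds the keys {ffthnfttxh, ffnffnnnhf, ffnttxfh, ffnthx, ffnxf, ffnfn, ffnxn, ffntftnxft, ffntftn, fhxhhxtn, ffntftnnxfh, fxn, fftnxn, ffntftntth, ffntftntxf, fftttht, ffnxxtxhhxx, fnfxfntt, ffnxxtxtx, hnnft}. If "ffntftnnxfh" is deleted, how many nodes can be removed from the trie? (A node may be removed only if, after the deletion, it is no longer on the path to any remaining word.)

4

After clearing the end-marker at "ffntftnnxfh", prune upward until reaching a node still needed by another word.
The suffix "nxfh" (4 nodes) is used only by "ffntftnnxfh"; the node for "ffntftn" still has the child "x", so pruning stops there.
Nodes removed: 4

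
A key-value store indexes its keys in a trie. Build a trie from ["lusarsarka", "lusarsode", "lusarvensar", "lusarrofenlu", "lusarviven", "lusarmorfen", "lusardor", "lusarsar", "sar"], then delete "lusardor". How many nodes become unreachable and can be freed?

3

A node on "lusardor"'s path can go only if nothing else ends at it or branches off below it.
The suffix "dor" (3 nodes) is used only by "lusardor"; the node for "lusar" still has the child "s", so pruning stops there.
Nodes removed: 3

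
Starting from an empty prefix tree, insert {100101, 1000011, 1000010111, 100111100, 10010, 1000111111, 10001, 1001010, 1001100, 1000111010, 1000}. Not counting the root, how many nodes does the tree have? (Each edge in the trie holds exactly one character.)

31

For each word, the new-node count is its length minus the longest prefix already in the trie:
  "100101" → 6 new (1, 0, 0, 1, 0, 1)
  "1000011" → prefix "100" already present; 4 new (0, 0, 1, 1)
  "1000010111" → prefix "100001" already present; 4 new (0, 1, 1, 1)
  "100111100" → prefix "1001" already present; 5 new (1, 1, 1, 0, 0)
  "10010" → prefix "10010" already present; 0 new (none)
  "1000111111" → prefix "1000" already present; 6 new (1, 1, 1, 1, 1, 1)
  "10001" → prefix "10001" already present; 0 new (none)
  "1001010" → prefix "100101" already present; 1 new (0)
  "1001100" → prefix "10011" already present; 2 new (0, 0)
  "1000111010" → prefix "1000111" already present; 3 new (0, 1, 0)
  "1000" → prefix "1000" already present; 0 new (none)
Total nodes = 6 + 4 + 4 + 5 + 0 + 6 + 0 + 1 + 2 + 3 + 0 = 31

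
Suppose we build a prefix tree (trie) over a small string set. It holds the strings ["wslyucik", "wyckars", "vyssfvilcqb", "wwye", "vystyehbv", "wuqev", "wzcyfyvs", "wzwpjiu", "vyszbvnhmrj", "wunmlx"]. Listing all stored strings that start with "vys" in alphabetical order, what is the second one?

vystyehbv

DFS of the "vys" subtree visits, in order: "vyssfvilcqb", "vystyehbv", "vyszbvnhmrj"
Position 2: vystyehbv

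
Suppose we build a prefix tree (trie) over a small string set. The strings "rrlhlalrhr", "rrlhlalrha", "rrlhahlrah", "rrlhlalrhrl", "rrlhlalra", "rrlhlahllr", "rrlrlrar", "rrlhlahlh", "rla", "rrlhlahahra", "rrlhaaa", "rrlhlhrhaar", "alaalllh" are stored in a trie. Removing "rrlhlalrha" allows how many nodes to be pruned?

1

Walk "rrlhlalrha" from the leaf back toward the root, removing each node that no remaining word uses.
The suffix "a" (1 node) is used only by "rrlhlalrha"; the node for "rrlhlalrh" still has the child "r", so pruning stops there.
Nodes removed: 1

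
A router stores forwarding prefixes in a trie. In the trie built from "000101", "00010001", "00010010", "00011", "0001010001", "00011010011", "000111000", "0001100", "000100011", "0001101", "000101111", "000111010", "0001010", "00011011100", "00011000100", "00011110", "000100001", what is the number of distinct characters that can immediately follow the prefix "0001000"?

Follow the path "0001000" to its node, then look at its outgoing edges.
Characters that immediately follow "0001000" among the stored strings: {0, 1}.
That node has 2 child edges.

2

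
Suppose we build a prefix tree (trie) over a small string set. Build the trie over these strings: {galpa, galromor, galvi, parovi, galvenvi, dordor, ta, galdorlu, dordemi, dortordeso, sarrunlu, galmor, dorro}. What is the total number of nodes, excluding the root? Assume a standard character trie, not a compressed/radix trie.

58

Insert word by word; a character creates a node only if that edge doesn't already exist:
  "galpa" → 5 new (g, a, l, p, a)
  "galromor" → prefix "gal" already present; 5 new (r, o, m, o, r)
  "galvi" → prefix "gal" already present; 2 new (v, i)
  "parovi" → 6 new (p, a, r, o, v, i)
  "galvenvi" → prefix "galv" already present; 4 new (e, n, v, i)
  "dordor" → 6 new (d, o, r, d, o, r)
  "ta" → 2 new (t, a)
  "galdorlu" → prefix "gal" already present; 5 new (d, o, r, l, u)
  "dordemi" → prefix "dord" already present; 3 new (e, m, i)
  "dortordeso" → prefix "dor" already present; 7 new (t, o, r, d, e, s, o)
  "sarrunlu" → 8 new (s, a, r, r, u, n, l, u)
  "galmor" → prefix "gal" already present; 3 new (m, o, r)
  "dorro" → prefix "dor" already present; 2 new (r, o)
Total nodes = 5 + 5 + 2 + 6 + 4 + 6 + 2 + 5 + 3 + 7 + 8 + 3 + 2 = 58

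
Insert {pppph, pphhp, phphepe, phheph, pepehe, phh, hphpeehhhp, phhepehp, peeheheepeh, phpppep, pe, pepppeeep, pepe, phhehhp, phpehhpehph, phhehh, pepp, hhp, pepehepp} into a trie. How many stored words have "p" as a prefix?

17

Traverse to the node for "p", then collect every word in that subtree.
Words under "p": pe, peeheheepeh, pepe, pepehe, pepehepp, pepp, pepppeeep, phh, phhehh, phhehhp, phhepehp, phheph, phpehhpehph, phphepe, phpppep, pphhp, pppph
Count: 17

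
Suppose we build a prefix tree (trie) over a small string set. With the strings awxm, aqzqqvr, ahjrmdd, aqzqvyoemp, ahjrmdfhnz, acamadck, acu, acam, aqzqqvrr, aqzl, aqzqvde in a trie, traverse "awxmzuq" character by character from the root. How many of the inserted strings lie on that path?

Check each prefix of "awxmzuq" against the stored set — each match is an end-marker on the path.
Prefixes of the query that are stored words: "awxm"
Count: 1

1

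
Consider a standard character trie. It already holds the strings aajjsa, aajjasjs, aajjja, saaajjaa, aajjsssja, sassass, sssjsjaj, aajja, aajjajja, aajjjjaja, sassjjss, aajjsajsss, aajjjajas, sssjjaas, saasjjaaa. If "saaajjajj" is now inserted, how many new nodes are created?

2

The longest prefix of "saaajjajj" already in the trie is "saaajja" (length 7).
So 9 − 7 = 2 new nodes.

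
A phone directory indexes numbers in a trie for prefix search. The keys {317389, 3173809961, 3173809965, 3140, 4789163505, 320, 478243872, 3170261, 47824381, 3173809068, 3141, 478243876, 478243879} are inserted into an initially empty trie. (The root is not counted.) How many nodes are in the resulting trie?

43

Insert word by word; a character creates a node only if that edge doesn't already exist:
  "317389" → 6 new (3, 1, 7, 3, 8, 9)
  "3173809961" → prefix "31738" already present; 5 new (0, 9, 9, 6, 1)
  "3173809965" → prefix "317380996" already present; 1 new (5)
  "3140" → prefix "31" already present; 2 new (4, 0)
  "4789163505" → 10 new (4, 7, 8, 9, 1, 6, 3, 5, 0, 5)
  "320" → prefix "3" already present; 2 new (2, 0)
  "478243872" → prefix "478" already present; 6 new (2, 4, 3, 8, 7, 2)
  "3170261" → prefix "317" already present; 4 new (0, 2, 6, 1)
  "47824381" → prefix "4782438" already present; 1 new (1)
  "3173809068" → prefix "3173809" already present; 3 new (0, 6, 8)
  "3141" → prefix "314" already present; 1 new (1)
  "478243876" → prefix "47824387" already present; 1 new (6)
  "478243879" → prefix "47824387" already present; 1 new (9)
Total nodes = 6 + 5 + 1 + 2 + 10 + 2 + 6 + 4 + 1 + 3 + 1 + 1 + 1 = 43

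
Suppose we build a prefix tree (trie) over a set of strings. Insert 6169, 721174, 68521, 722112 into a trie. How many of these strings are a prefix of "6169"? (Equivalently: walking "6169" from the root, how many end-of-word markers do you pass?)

Traverse "6169" character by character; count nodes along the way that are marked as word ends.
Prefixes of the query that are stored words: "6169"
Count: 1

1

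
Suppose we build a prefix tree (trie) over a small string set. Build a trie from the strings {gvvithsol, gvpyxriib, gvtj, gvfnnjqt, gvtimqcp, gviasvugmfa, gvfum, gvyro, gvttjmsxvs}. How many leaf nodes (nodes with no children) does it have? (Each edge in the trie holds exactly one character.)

A leaf is a node with no children — equivalently, the end of a word that is not a proper prefix of any other stored word.
Those words: "gvfnnjqt", "gvfum", "gviasvugmfa", "gvpyxriib", "gvtimqcp", "gvtj", "gvttjmsxvs", "gvvithsol", "gvyro"
Leaf count: 9

9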